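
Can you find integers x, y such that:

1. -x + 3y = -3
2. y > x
Yes

Take x = -3, y = -2. Substituting into each constraint:
  (1) 3 + 3(-2) = -3 ✓
  (2) -2 > -3 ✓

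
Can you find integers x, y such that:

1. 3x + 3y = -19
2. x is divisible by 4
No

Even the single constraint (3x + 3y = -19) is infeasible over the integers.

  - 3x + 3y = -19: every term on the left is divisible by 3, so the LHS ≡ 0 (mod 3), but the RHS -19 is not — no integer solution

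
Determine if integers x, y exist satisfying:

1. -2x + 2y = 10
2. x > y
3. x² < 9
No

A contradictory subset is {-2x + 2y = 10, x > y}. No integer assignment can satisfy these jointly:

  - -2x + 2y = 10: is a linear equation tying the variables together
  - x > y: bounds one variable relative to another variable

From the equation, x − y = -5, i.e. x − y = -5; but x > y requires x − y ≥ 1. Contradiction.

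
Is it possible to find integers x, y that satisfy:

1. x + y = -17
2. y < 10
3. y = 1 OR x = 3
Yes

Take x = -18, y = 1. Substituting into each constraint:
  (1) (-18) + 1 = -17 ✓
  (2) 1 < 10 ✓
  (3) y = 1, target 1 ✓ (first branch holds)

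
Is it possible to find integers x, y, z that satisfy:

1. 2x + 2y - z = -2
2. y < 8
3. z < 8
Yes

Take x = 0, y = 0, z = 2. Substituting into each constraint:
  (1) 2(0) + 2(0) + (-2) = -2 ✓
  (2) 0 < 8 ✓
  (3) 2 < 8 ✓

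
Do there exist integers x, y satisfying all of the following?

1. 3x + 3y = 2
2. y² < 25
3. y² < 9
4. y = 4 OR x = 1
No

Even the single constraint (3x + 3y = 2) is infeasible over the integers.

  - 3x + 3y = 2: every term on the left is divisible by 3, so the LHS ≡ 0 (mod 3), but the RHS 2 is not — no integer solution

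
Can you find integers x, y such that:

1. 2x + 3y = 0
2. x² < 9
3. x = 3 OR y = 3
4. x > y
No

The full constraint system is jointly infeasible over the integers. Each constraint and what it forces:

  - 2x + 3y = 0: is a linear equation tying the variables together
  - x² < 9: restricts x to |x| ≤ 2
  - x = 3 OR y = 3: forces a choice: either x = 3 or y = 3
  - x > y: bounds one variable relative to another variable

Split on the disjunction (x = 3 OR y = 3):
  • If x = 3: this contradicts x² < 9, which requires |x| ≤ 2.
  • If y = 3: with y = 3, every remaining term of the linear equation is divisible by 2, so the left side is ≡ 0 (mod 2); but the right side -9 ≡ 1 (mod 2). No integers can satisfy it.
Both branches are infeasible, so the system has no integer solution.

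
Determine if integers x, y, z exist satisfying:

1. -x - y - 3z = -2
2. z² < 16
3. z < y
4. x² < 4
Yes

Take x = 0, y = 2, z = 0. Substituting into each constraint:
  (1) 0 + (-2) - 3(0) = -2 ✓
  (2) z² = (0)² = 0, and 0 < 16 ✓
  (3) 0 < 2 ✓
  (4) x² = (0)² = 0, and 0 < 4 ✓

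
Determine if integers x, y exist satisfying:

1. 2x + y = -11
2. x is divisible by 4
Yes

Take x = 0, y = -11. Substituting into each constraint:
  (1) 2(0) + (-11) = -11 ✓
  (2) 0 = 4 × 0, remainder 0 ✓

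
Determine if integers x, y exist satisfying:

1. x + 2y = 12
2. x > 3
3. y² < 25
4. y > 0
Yes

Take x = 10, y = 1. Substituting into each constraint:
  (1) 10 + 2(1) = 12 ✓
  (2) 10 > 3 ✓
  (3) y² = (1)² = 1, and 1 < 25 ✓
  (4) 1 > 0 ✓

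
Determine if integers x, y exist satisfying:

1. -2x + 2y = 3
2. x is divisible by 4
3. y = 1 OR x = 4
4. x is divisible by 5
No

Even the single constraint (-2x + 2y = 3) is infeasible over the integers.

  - -2x + 2y = 3: every term on the left is divisible by 2, so the LHS ≡ 0 (mod 2), but the RHS 3 is not — no integer solution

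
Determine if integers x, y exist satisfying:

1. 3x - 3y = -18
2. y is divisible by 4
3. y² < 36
Yes

Take x = -6, y = 0. Substituting into each constraint:
  (1) 3(-6) - 3(0) = -18 ✓
  (2) 0 = 4 × 0, remainder 0 ✓
  (3) y² = (0)² = 0, and 0 < 36 ✓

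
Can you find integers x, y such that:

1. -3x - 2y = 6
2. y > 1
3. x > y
No

The full constraint system is jointly infeasible over the integers. Each constraint and what it forces:

  - -3x - 2y = 6: is a linear equation tying the variables together
  - y > 1: bounds one variable relative to a constant
  - x > y: bounds one variable relative to another variable

Propagating the comparison: x > y and y ≥ 2 give x ≥ 3. Range argument: with x ∈ [3, ∞], y ∈ [2, ∞], the left side of the equation is at most -13, but the right side is 6 > -13. No integer solution exists.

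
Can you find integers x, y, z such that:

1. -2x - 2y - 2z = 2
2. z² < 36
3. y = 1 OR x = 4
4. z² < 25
Yes

Take x = 4, y = -4, z = -1. Substituting into each constraint:
  (1) -2(4) - 2(-4) - 2(-1) = 2 ✓
  (2) z² = (-1)² = 1, and 1 < 36 ✓
  (3) x = 4, target 4 ✓ (second branch holds)
  (4) z² = (-1)² = 1, and 1 < 25 ✓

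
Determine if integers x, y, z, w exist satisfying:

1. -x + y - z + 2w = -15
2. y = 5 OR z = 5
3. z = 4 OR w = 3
Yes

Take x = 0, y = 5, z = 4, w = -8. Substituting into each constraint:
  (1) 0 + 5 + (-4) + 2(-8) = -15 ✓
  (2) y = 5, target 5 ✓ (first branch holds)
  (3) z = 4, target 4 ✓ (first branch holds)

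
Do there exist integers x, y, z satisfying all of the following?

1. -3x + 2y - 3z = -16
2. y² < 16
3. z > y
Yes

Take x = 4, y = 1, z = 2. Substituting into each constraint:
  (1) -3(4) + 2(1) - 3(2) = -16 ✓
  (2) y² = (1)² = 1, and 1 < 16 ✓
  (3) 2 > 1 ✓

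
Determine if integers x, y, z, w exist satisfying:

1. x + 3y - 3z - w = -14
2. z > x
Yes

Take x = 0, y = 0, z = 1, w = 11. Substituting into each constraint:
  (1) 0 + 3(0) - 3(1) + (-11) = -14 ✓
  (2) 1 > 0 ✓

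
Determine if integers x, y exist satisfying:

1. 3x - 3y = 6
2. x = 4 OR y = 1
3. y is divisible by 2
Yes

Take x = 4, y = 2. Substituting into each constraint:
  (1) 3(4) - 3(2) = 6 ✓
  (2) x = 4, target 4 ✓ (first branch holds)
  (3) 2 = 2 × 1, remainder 0 ✓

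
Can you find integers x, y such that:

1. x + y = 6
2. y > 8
Yes

Take x = -3, y = 9. Substituting into each constraint:
  (1) (-3) + 9 = 6 ✓
  (2) 9 > 8 ✓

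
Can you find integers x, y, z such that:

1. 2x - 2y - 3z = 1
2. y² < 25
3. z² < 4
Yes

Take x = 0, y = 1, z = -1. Substituting into each constraint:
  (1) 2(0) - 2(1) - 3(-1) = 1 ✓
  (2) y² = (1)² = 1, and 1 < 25 ✓
  (3) z² = (-1)² = 1, and 1 < 4 ✓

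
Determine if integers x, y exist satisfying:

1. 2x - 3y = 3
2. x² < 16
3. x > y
Yes

Take x = 3, y = 1. Substituting into each constraint:
  (1) 2(3) - 3(1) = 3 ✓
  (2) x² = (3)² = 9, and 9 < 16 ✓
  (3) 3 > 1 ✓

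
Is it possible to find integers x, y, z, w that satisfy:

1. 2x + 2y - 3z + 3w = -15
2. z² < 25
Yes

Take x = 0, y = 0, z = 0, w = -5. Substituting into each constraint:
  (1) 2(0) + 2(0) - 3(0) + 3(-5) = -15 ✓
  (2) z² = (0)² = 0, and 0 < 25 ✓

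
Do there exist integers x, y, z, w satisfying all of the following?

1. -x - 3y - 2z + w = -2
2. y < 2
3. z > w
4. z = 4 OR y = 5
Yes

Take x = -3, y = 0, z = 4, w = 3. Substituting into each constraint:
  (1) 3 - 3(0) - 2(4) + 3 = -2 ✓
  (2) 0 < 2 ✓
  (3) 4 > 3 ✓
  (4) z = 4, target 4 ✓ (first branch holds)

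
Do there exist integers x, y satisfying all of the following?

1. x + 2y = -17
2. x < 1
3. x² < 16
Yes

Take x = -3, y = -7. Substituting into each constraint:
  (1) (-3) + 2(-7) = -17 ✓
  (2) -3 < 1 ✓
  (3) x² = (-3)² = 9, and 9 < 16 ✓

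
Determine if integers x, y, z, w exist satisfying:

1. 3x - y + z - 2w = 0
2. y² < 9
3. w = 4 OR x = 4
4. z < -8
Yes

Take x = 4, y = 2, z = -10, w = 0. Substituting into each constraint:
  (1) 3(4) + (-2) + (-10) - 2(0) = 0 ✓
  (2) y² = (2)² = 4, and 4 < 9 ✓
  (3) x = 4, target 4 ✓ (second branch holds)
  (4) -10 < -8 ✓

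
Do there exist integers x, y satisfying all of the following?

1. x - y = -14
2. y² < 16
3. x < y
Yes

Take x = -14, y = 0. Substituting into each constraint:
  (1) (-14) + 0 = -14 ✓
  (2) y² = (0)² = 0, and 0 < 16 ✓
  (3) -14 < 0 ✓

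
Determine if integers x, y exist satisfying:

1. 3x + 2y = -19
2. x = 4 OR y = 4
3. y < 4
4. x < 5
No

The full constraint system is jointly infeasible over the integers. Each constraint and what it forces:

  - 3x + 2y = -19: is a linear equation tying the variables together
  - x = 4 OR y = 4: forces a choice: either x = 4 or y = 4
  - y < 4: bounds one variable relative to a constant
  - x < 5: bounds one variable relative to a constant

Split on the disjunction (x = 4 OR y = 4):
  • If x = 4: with x = 4, every remaining term of the linear equation is divisible by 2, so the left side is ≡ 0 (mod 2); but the right side -31 ≡ 1 (mod 2). No integers can satisfy it.
  • If y = 4: this contradicts the bound y ≤ 3.
Both branches are infeasible, so the system has no integer solution.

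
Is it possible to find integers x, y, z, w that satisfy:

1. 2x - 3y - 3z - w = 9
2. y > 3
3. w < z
Yes

Take x = 10, y = 4, z = 0, w = -1. Substituting into each constraint:
  (1) 2(10) - 3(4) - 3(0) + 1 = 9 ✓
  (2) 4 > 3 ✓
  (3) -1 < 0 ✓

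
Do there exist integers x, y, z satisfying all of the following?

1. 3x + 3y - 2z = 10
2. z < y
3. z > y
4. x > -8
No

A contradictory subset is {z < y, z > y}. No integer assignment can satisfy these jointly:

  - z < y: bounds one variable relative to another variable
  - z > y: bounds one variable relative to another variable

Direct contradiction: y > z and z > y cannot both hold.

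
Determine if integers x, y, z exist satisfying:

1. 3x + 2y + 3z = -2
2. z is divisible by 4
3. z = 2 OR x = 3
No

The full constraint system is jointly infeasible over the integers. Each constraint and what it forces:

  - 3x + 2y + 3z = -2: is a linear equation tying the variables together
  - z is divisible by 4: restricts z to multiples of 4
  - z = 2 OR x = 3: forces a choice: either z = 2 or x = 3

Split on the disjunction (z = 2 OR x = 3):
  • If z = 2: this contradicts the divisibility constraint — 2 is not a multiple of 4.
  • If x = 3: with x = 3, writing z = 4z', every remaining term of the linear equation is divisible by 2, so the left side is ≡ 0 (mod 2); but the right side -11 ≡ 1 (mod 2). No integers can satisfy it.
Both branches are infeasible, so the system has no integer solution.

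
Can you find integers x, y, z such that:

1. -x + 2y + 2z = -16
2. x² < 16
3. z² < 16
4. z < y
No

The full constraint system is jointly infeasible over the integers. Each constraint and what it forces:

  - -x + 2y + 2z = -16: is a linear equation tying the variables together
  - x² < 16: restricts x to |x| ≤ 3
  - z² < 16: restricts z to |z| ≤ 3
  - z < y: bounds one variable relative to another variable

Propagating the comparison: y > z and z ≥ -3 give y ≥ -2. Range argument: with x ∈ [-3, 3], y ∈ [-2, ∞], z ∈ [-3, 3], the left side of the equation is at least -13, but the right side is -16 < -13. No integer solution exists.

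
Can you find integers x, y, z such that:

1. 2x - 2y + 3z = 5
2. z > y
Yes

Take x = 1, y = 0, z = 1. Substituting into each constraint:
  (1) 2(1) - 2(0) + 3(1) = 5 ✓
  (2) 1 > 0 ✓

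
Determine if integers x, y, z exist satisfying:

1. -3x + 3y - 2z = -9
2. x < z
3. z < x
No

A contradictory subset is {x < z, z < x}. No integer assignment can satisfy these jointly:

  - x < z: bounds one variable relative to another variable
  - z < x: bounds one variable relative to another variable

Direct contradiction: z > x and x > z cannot both hold.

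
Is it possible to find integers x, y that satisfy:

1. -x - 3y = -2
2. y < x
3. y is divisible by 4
Yes

Take x = 2, y = 0. Substituting into each constraint:
  (1) (-2) - 3(0) = -2 ✓
  (2) 0 < 2 ✓
  (3) 0 = 4 × 0, remainder 0 ✓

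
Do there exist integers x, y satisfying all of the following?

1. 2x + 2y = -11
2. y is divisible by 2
No

Even the single constraint (2x + 2y = -11) is infeasible over the integers.

  - 2x + 2y = -11: every term on the left is divisible by 2, so the LHS ≡ 0 (mod 2), but the RHS -11 is not — no integer solution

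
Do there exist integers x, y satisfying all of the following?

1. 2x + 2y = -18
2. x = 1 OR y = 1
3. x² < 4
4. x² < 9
Yes

Take x = 1, y = -10. Substituting into each constraint:
  (1) 2(1) + 2(-10) = -18 ✓
  (2) x = 1, target 1 ✓ (first branch holds)
  (3) x² = (1)² = 1, and 1 < 4 ✓
  (4) x² = (1)² = 1, and 1 < 9 ✓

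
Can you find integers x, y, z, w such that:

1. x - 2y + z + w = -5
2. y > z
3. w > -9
Yes

Take x = 0, y = 0, z = -1, w = -4. Substituting into each constraint:
  (1) 0 - 2(0) + (-1) + (-4) = -5 ✓
  (2) 0 > -1 ✓
  (3) -4 > -9 ✓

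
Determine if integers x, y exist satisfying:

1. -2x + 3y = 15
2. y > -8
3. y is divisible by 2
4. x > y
No

A contradictory subset is {-2x + 3y = 15, y is divisible by 2}. No integer assignment can satisfy these jointly:

  - -2x + 3y = 15: is a linear equation tying the variables together
  - y is divisible by 2: restricts y to multiples of 2

Modular obstruction: writing y = 2y', every remaining term of the linear equation is divisible by 2, so the left side is ≡ 0 (mod 2); but the right side 15 ≡ 1 (mod 2). No integers can satisfy it.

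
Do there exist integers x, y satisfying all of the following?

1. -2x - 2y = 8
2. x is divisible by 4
Yes

Take x = 0, y = -4. Substituting into each constraint:
  (1) -2(0) - 2(-4) = 8 ✓
  (2) 0 = 4 × 0, remainder 0 ✓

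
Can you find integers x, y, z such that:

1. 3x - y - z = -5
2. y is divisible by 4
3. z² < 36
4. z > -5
Yes

Take x = 0, y = 0, z = 5. Substituting into each constraint:
  (1) 3(0) + 0 + (-5) = -5 ✓
  (2) 0 = 4 × 0, remainder 0 ✓
  (3) z² = (5)² = 25, and 25 < 36 ✓
  (4) 5 > -5 ✓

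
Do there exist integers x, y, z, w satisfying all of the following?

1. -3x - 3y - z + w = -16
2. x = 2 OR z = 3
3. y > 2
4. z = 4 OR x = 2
Yes

Take x = 2, y = 3, z = 4, w = 3. Substituting into each constraint:
  (1) -3(2) - 3(3) + (-4) + 3 = -16 ✓
  (2) x = 2, target 2 ✓ (first branch holds)
  (3) 3 > 2 ✓
  (4) z = 4, target 4 ✓ (first branch holds)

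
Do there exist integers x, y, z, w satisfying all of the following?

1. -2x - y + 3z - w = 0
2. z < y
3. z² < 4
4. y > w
Yes

Take x = -1, y = 0, z = -1, w = -1. Substituting into each constraint:
  (1) -2(-1) + 0 + 3(-1) + 1 = 0 ✓
  (2) -1 < 0 ✓
  (3) z² = (-1)² = 1, and 1 < 4 ✓
  (4) 0 > -1 ✓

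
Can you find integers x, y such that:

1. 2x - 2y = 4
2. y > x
No

The full constraint system is jointly infeasible over the integers. Each constraint and what it forces:

  - 2x - 2y = 4: is a linear equation tying the variables together
  - y > x: bounds one variable relative to another variable

From the equation, x − y = 2, i.e. y − x = -2; but y > x requires y − x ≥ 1. Contradiction.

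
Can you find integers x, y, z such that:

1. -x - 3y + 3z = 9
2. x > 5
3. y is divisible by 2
Yes

Take x = 6, y = 0, z = 5. Substituting into each constraint:
  (1) (-6) - 3(0) + 3(5) = 9 ✓
  (2) 6 > 5 ✓
  (3) 0 = 2 × 0, remainder 0 ✓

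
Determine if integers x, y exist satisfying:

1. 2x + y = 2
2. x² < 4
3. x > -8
Yes

Take x = 1, y = 0. Substituting into each constraint:
  (1) 2(1) + 0 = 2 ✓
  (2) x² = (1)² = 1, and 1 < 4 ✓
  (3) 1 > -8 ✓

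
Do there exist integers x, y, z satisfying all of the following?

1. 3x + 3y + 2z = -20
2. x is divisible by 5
Yes

Take x = 0, y = -8, z = 2. Substituting into each constraint:
  (1) 3(0) + 3(-8) + 2(2) = -20 ✓
  (2) 0 = 5 × 0, remainder 0 ✓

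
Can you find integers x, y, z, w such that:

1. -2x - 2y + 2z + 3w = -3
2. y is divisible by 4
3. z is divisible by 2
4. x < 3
Yes

Take x = 0, y = 0, z = 0, w = -1. Substituting into each constraint:
  (1) -2(0) - 2(0) + 2(0) + 3(-1) = -3 ✓
  (2) 0 = 4 × 0, remainder 0 ✓
  (3) 0 = 2 × 0, remainder 0 ✓
  (4) 0 < 3 ✓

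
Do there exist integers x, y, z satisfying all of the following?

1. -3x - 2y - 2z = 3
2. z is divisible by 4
Yes

Take x = -1, y = 0, z = 0. Substituting into each constraint:
  (1) -3(-1) - 2(0) - 2(0) = 3 ✓
  (2) 0 = 4 × 0, remainder 0 ✓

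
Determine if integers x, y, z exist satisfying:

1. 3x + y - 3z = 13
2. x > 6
Yes

Take x = 7, y = 1, z = 3. Substituting into each constraint:
  (1) 3(7) + 1 - 3(3) = 13 ✓
  (2) 7 > 6 ✓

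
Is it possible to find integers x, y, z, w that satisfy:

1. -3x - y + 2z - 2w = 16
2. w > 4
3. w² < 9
No

A contradictory subset is {w > 4, w² < 9}. No integer assignment can satisfy these jointly:

  - w > 4: bounds one variable relative to a constant
  - w² < 9: restricts w to |w| ≤ 2

Direct contradiction: the bounds on w require w ≥ 5 and w ≤ 2 simultaneously, which is empty.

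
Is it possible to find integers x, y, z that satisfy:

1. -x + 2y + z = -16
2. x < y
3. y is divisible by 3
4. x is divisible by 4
Yes

Take x = 0, y = 3, z = -22. Substituting into each constraint:
  (1) 0 + 2(3) + (-22) = -16 ✓
  (2) 0 < 3 ✓
  (3) 3 = 3 × 1, remainder 0 ✓
  (4) 0 = 4 × 0, remainder 0 ✓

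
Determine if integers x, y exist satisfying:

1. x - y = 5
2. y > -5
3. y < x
Yes

Take x = 5, y = 0. Substituting into each constraint:
  (1) 5 + 0 = 5 ✓
  (2) 0 > -5 ✓
  (3) 0 < 5 ✓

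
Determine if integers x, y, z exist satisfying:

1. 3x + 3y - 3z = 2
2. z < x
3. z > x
No

Even the single constraint (3x + 3y - 3z = 2) is infeasible over the integers.

  - 3x + 3y - 3z = 2: every term on the left is divisible by 3, so the LHS ≡ 0 (mod 3), but the RHS 2 is not — no integer solution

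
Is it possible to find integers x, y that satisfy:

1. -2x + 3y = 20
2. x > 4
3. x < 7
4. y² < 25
No

A contradictory subset is {-2x + 3y = 20, x > 4, y² < 25}. No integer assignment can satisfy these jointly:

  - -2x + 3y = 20: is a linear equation tying the variables together
  - x > 4: bounds one variable relative to a constant
  - y² < 25: restricts y to |y| ≤ 4

Range argument: with x ∈ [5, ∞], y ∈ [-4, 4], the left side of the equation is at most 2, but the right side is 20 > 2. No integer solution exists.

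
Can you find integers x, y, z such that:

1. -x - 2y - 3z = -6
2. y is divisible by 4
Yes

Take x = 6, y = 0, z = 0. Substituting into each constraint:
  (1) (-6) - 2(0) - 3(0) = -6 ✓
  (2) 0 = 4 × 0, remainder 0 ✓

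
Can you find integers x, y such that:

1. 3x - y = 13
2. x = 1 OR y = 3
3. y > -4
No

The full constraint system is jointly infeasible over the integers. Each constraint and what it forces:

  - 3x - y = 13: is a linear equation tying the variables together
  - x = 1 OR y = 3: forces a choice: either x = 1 or y = 3
  - y > -4: bounds one variable relative to a constant

Split on the disjunction (x = 1 OR y = 3):
  • If x = 1: the equation forces y = -10, which contradicts the bound y ≥ -3.
  • If y = 3: with y = 3, every remaining term of the linear equation is divisible by 3, so the left side is ≡ 0 (mod 3); but the right side 16 ≡ 1 (mod 3). No integers can satisfy it.
Both branches are infeasible, so the system has no integer solution.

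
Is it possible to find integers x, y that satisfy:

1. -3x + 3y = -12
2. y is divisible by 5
Yes

Take x = 4, y = 0. Substituting into each constraint:
  (1) -3(4) + 3(0) = -12 ✓
  (2) 0 = 5 × 0, remainder 0 ✓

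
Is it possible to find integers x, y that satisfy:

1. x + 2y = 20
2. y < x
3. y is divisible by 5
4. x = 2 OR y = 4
No

The full constraint system is jointly infeasible over the integers. Each constraint and what it forces:

  - x + 2y = 20: is a linear equation tying the variables together
  - y < x: bounds one variable relative to another variable
  - y is divisible by 5: restricts y to multiples of 5
  - x = 2 OR y = 4: forces a choice: either x = 2 or y = 4

Split on the disjunction (x = 2 OR y = 4):
  • If x = 2: with x = 2, writing y = 5y', every remaining term of the linear equation is divisible by 10, so the left side is ≡ 0 (mod 10); but the right side 18 ≡ 8 (mod 10). No integers can satisfy it.
  • If y = 4: this contradicts the divisibility constraint — 4 is not a multiple of 5.
Both branches are infeasible, so the system has no integer solution.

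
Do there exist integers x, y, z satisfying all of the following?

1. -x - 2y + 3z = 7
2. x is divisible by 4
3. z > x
Yes

Take x = 0, y = -2, z = 1. Substituting into each constraint:
  (1) 0 - 2(-2) + 3(1) = 7 ✓
  (2) 0 = 4 × 0, remainder 0 ✓
  (3) 1 > 0 ✓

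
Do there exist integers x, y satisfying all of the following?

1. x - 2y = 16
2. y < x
Yes

Take x = 16, y = 0. Substituting into each constraint:
  (1) 16 - 2(0) = 16 ✓
  (2) 0 < 16 ✓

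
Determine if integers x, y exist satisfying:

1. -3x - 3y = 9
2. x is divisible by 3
Yes

Take x = 0, y = -3. Substituting into each constraint:
  (1) -3(0) - 3(-3) = 9 ✓
  (2) 0 = 3 × 0, remainder 0 ✓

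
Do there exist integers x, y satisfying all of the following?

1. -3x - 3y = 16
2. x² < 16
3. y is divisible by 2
No

Even the single constraint (-3x - 3y = 16) is infeasible over the integers.

  - -3x - 3y = 16: every term on the left is divisible by 3, so the LHS ≡ 0 (mod 3), but the RHS 16 is not — no integer solution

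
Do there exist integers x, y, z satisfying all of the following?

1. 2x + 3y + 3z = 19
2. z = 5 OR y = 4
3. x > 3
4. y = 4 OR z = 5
Yes

Take x = 5, y = 4, z = -1. Substituting into each constraint:
  (1) 2(5) + 3(4) + 3(-1) = 19 ✓
  (2) y = 4, target 4 ✓ (second branch holds)
  (3) 5 > 3 ✓
  (4) y = 4, target 4 ✓ (first branch holds)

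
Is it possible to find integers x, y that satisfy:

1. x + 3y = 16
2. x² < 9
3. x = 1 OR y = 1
Yes

Take x = 1, y = 5. Substituting into each constraint:
  (1) 1 + 3(5) = 16 ✓
  (2) x² = (1)² = 1, and 1 < 9 ✓
  (3) x = 1, target 1 ✓ (first branch holds)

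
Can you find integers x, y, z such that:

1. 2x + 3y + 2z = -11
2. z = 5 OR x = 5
Yes

Take x = 5, y = -11, z = 6. Substituting into each constraint:
  (1) 2(5) + 3(-11) + 2(6) = -11 ✓
  (2) x = 5, target 5 ✓ (second branch holds)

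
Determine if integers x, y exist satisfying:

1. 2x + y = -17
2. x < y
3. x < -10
Yes

Take x = -11, y = 5. Substituting into each constraint:
  (1) 2(-11) + 5 = -17 ✓
  (2) -11 < 5 ✓
  (3) -11 < -10 ✓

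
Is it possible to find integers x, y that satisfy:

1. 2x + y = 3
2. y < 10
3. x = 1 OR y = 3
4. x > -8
Yes

Take x = 0, y = 3. Substituting into each constraint:
  (1) 2(0) + 3 = 3 ✓
  (2) 3 < 10 ✓
  (3) y = 3, target 3 ✓ (second branch holds)
  (4) 0 > -8 ✓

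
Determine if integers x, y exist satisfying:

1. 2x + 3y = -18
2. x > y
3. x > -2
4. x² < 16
Yes

Take x = 0, y = -6. Substituting into each constraint:
  (1) 2(0) + 3(-6) = -18 ✓
  (2) 0 > -6 ✓
  (3) 0 > -2 ✓
  (4) x² = (0)² = 0, and 0 < 16 ✓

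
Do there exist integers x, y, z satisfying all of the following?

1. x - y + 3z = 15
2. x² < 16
Yes

Take x = 0, y = 0, z = 5. Substituting into each constraint:
  (1) 0 + 0 + 3(5) = 15 ✓
  (2) x² = (0)² = 0, and 0 < 16 ✓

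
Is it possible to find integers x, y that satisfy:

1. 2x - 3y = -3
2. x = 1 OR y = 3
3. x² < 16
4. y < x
No

A contradictory subset is {2x - 3y = -3, x = 1 OR y = 3, y < x}. No integer assignment can satisfy these jointly:

  - 2x - 3y = -3: is a linear equation tying the variables together
  - x = 1 OR y = 3: forces a choice: either x = 1 or y = 3
  - y < x: bounds one variable relative to another variable

Split on the disjunction (x = 1 OR y = 3):
  • If x = 1: with x = 1, every remaining term of the linear equation is divisible by 3, so the left side is ≡ 0 (mod 3); but the right side -5 ≡ 1 (mod 3). No integers can satisfy it.
  • If y = 3: the equation forces x = 3, giving (y, x) = (3, 3), which violates x > y.
Both branches are infeasible, so the system has no integer solution.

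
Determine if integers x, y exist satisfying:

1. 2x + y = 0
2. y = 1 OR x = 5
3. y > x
No

The full constraint system is jointly infeasible over the integers. Each constraint and what it forces:

  - 2x + y = 0: is a linear equation tying the variables together
  - y = 1 OR x = 5: forces a choice: either y = 1 or x = 5
  - y > x: bounds one variable relative to another variable

Split on the disjunction (y = 1 OR x = 5):
  • If y = 1: with y = 1, every remaining term of the linear equation is divisible by 2, so the left side is ≡ 0 (mod 2); but the right side -1 ≡ 1 (mod 2). No integers can satisfy it.
  • If x = 5: the equation forces y = -10, giving (x, y) = (5, -10), which violates y > x.
Both branches are infeasible, so the system has no integer solution.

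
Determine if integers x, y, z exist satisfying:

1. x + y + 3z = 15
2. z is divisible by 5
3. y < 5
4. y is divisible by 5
Yes

Take x = 15, y = 0, z = 0. Substituting into each constraint:
  (1) 15 + 0 + 3(0) = 15 ✓
  (2) 0 = 5 × 0, remainder 0 ✓
  (3) 0 < 5 ✓
  (4) 0 = 5 × 0, remainder 0 ✓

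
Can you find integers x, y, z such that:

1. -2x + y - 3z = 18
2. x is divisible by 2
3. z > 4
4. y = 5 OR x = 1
Yes

Take x = -14, y = 5, z = 5. Substituting into each constraint:
  (1) -2(-14) + 5 - 3(5) = 18 ✓
  (2) -14 = 2 × -7, remainder 0 ✓
  (3) 5 > 4 ✓
  (4) y = 5, target 5 ✓ (first branch holds)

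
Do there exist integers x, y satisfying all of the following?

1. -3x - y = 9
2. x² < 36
Yes

Take x = -3, y = 0. Substituting into each constraint:
  (1) -3(-3) + 0 = 9 ✓
  (2) x² = (-3)² = 9, and 9 < 36 ✓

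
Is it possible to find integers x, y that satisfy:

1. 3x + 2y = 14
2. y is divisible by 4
Yes

Take x = 2, y = 4. Substituting into each constraint:
  (1) 3(2) + 2(4) = 14 ✓
  (2) 4 = 4 × 1, remainder 0 ✓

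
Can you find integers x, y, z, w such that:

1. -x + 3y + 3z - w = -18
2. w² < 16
Yes

Take x = 0, y = 0, z = -6, w = 0. Substituting into each constraint:
  (1) 0 + 3(0) + 3(-6) + 0 = -18 ✓
  (2) w² = (0)² = 0, and 0 < 16 ✓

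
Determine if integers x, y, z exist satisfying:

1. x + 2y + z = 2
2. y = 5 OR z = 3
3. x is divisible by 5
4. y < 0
Yes

Take x = 5, y = -3, z = 3. Substituting into each constraint:
  (1) 5 + 2(-3) + 3 = 2 ✓
  (2) z = 3, target 3 ✓ (second branch holds)
  (3) 5 = 5 × 1, remainder 0 ✓
  (4) -3 < 0 ✓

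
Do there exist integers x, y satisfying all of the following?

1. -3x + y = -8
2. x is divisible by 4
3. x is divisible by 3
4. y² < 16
No

A contradictory subset is {-3x + y = -8, x is divisible by 4, y² < 16}. No integer assignment can satisfy these jointly:

  - -3x + y = -8: is a linear equation tying the variables together
  - x is divisible by 4: restricts x to multiples of 4
  - y² < 16: restricts y to |y| ≤ 3

The bounds confine y to {-3, -2, -1, 0, 1, 2, 3}. For each value, substitute into the equation:
  • y = -3: the equation gives -3x = -5, so x would not be an integer.
  • y = -2: the equation forces x = 2, but 4 does not divide 2.
  • y = -1: the equation gives -3x = -7, so x would not be an integer.
  • y = 0: the equation gives -3x = -8, so x would not be an integer.
  • y = 1: the equation forces x = 3, but 4 does not divide 3.
  • y = 2: the equation gives -3x = -10, so x would not be an integer.
  • y = 3: the equation gives -3x = -11, so x would not be an integer.
Every case fails, so no integer solution exists.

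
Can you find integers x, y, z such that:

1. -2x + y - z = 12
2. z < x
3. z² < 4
Yes

Take x = 1, y = 14, z = 0. Substituting into each constraint:
  (1) -2(1) + 14 + 0 = 12 ✓
  (2) 0 < 1 ✓
  (3) z² = (0)² = 0, and 0 < 4 ✓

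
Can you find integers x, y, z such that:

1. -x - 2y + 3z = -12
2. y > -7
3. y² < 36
Yes

Take x = 0, y = 0, z = -4. Substituting into each constraint:
  (1) 0 - 2(0) + 3(-4) = -12 ✓
  (2) 0 > -7 ✓
  (3) y² = (0)² = 0, and 0 < 36 ✓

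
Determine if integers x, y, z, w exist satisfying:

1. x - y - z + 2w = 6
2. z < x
Yes

Take x = 0, y = 1, z = -1, w = 3. Substituting into each constraint:
  (1) 0 + (-1) + 1 + 2(3) = 6 ✓
  (2) -1 < 0 ✓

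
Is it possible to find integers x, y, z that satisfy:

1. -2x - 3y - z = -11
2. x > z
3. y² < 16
Yes

Take x = 4, y = 0, z = 3. Substituting into each constraint:
  (1) -2(4) - 3(0) + (-3) = -11 ✓
  (2) 4 > 3 ✓
  (3) y² = (0)² = 0, and 0 < 16 ✓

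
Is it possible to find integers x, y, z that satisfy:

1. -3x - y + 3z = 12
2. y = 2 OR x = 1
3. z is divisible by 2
Yes

Take x = 1, y = 3, z = 6. Substituting into each constraint:
  (1) -3(1) + (-3) + 3(6) = 12 ✓
  (2) x = 1, target 1 ✓ (second branch holds)
  (3) 6 = 2 × 3, remainder 0 ✓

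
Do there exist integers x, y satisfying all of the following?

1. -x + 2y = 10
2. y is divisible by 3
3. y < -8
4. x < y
Yes

Take x = -28, y = -9. Substituting into each constraint:
  (1) 28 + 2(-9) = 10 ✓
  (2) -9 = 3 × -3, remainder 0 ✓
  (3) -9 < -8 ✓
  (4) -28 < -9 ✓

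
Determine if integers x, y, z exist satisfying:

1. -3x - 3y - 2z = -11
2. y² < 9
Yes

Take x = 3, y = 0, z = 1. Substituting into each constraint:
  (1) -3(3) - 3(0) - 2(1) = -11 ✓
  (2) y² = (0)² = 0, and 0 < 9 ✓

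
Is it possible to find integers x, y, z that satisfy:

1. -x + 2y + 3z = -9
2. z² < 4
Yes

Take x = 9, y = 0, z = 0. Substituting into each constraint:
  (1) (-9) + 2(0) + 3(0) = -9 ✓
  (2) z² = (0)² = 0, and 0 < 4 ✓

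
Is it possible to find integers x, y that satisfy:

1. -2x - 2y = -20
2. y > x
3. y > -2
Yes

Take x = 4, y = 6. Substituting into each constraint:
  (1) -2(4) - 2(6) = -20 ✓
  (2) 6 > 4 ✓
  (3) 6 > -2 ✓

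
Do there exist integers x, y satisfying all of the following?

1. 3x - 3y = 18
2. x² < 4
Yes

Take x = 0, y = -6. Substituting into each constraint:
  (1) 3(0) - 3(-6) = 18 ✓
  (2) x² = (0)² = 0, and 0 < 4 ✓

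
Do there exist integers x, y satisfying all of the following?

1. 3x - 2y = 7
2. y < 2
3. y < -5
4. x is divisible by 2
No

A contradictory subset is {3x - 2y = 7, x is divisible by 2}. No integer assignment can satisfy these jointly:

  - 3x - 2y = 7: is a linear equation tying the variables together
  - x is divisible by 2: restricts x to multiples of 2

Modular obstruction: writing x = 2x', every remaining term of the linear equation is divisible by 2, so the left side is ≡ 0 (mod 2); but the right side 7 ≡ 1 (mod 2). No integers can satisfy it.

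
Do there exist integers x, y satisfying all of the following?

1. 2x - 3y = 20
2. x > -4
Yes

Take x = 1, y = -6. Substituting into each constraint:
  (1) 2(1) - 3(-6) = 20 ✓
  (2) 1 > -4 ✓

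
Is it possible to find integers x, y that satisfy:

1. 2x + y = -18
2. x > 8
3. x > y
Yes

Take x = 9, y = -36. Substituting into each constraint:
  (1) 2(9) + (-36) = -18 ✓
  (2) 9 > 8 ✓
  (3) 9 > -36 ✓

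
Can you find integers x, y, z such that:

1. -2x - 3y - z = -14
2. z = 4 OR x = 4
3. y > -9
Yes

Take x = 4, y = 0, z = 6. Substituting into each constraint:
  (1) -2(4) - 3(0) + (-6) = -14 ✓
  (2) x = 4, target 4 ✓ (second branch holds)
  (3) 0 > -9 ✓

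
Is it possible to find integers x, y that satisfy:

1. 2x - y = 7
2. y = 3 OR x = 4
Yes

Take x = 4, y = 1. Substituting into each constraint:
  (1) 2(4) + (-1) = 7 ✓
  (2) x = 4, target 4 ✓ (second branch holds)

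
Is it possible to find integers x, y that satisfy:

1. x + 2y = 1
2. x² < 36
Yes

Take x = 1, y = 0. Substituting into each constraint:
  (1) 1 + 2(0) = 1 ✓
  (2) x² = (1)² = 1, and 1 < 36 ✓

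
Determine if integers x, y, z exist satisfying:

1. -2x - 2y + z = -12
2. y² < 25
Yes

Take x = 0, y = 0, z = -12. Substituting into each constraint:
  (1) -2(0) - 2(0) + (-12) = -12 ✓
  (2) y² = (0)² = 0, and 0 < 25 ✓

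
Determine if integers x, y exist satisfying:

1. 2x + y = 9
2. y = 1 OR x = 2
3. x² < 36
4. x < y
Yes

Take x = 2, y = 5. Substituting into each constraint:
  (1) 2(2) + 5 = 9 ✓
  (2) x = 2, target 2 ✓ (second branch holds)
  (3) x² = (2)² = 4, and 4 < 36 ✓
  (4) 2 < 5 ✓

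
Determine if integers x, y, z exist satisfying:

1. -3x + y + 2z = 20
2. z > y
Yes

Take x = -6, y = 0, z = 1. Substituting into each constraint:
  (1) -3(-6) + 0 + 2(1) = 20 ✓
  (2) 1 > 0 ✓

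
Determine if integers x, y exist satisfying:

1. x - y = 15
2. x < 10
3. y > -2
No

The full constraint system is jointly infeasible over the integers. Each constraint and what it forces:

  - x - y = 15: is a linear equation tying the variables together
  - x < 10: bounds one variable relative to a constant
  - y > -2: bounds one variable relative to a constant

Range argument: with x ∈ [−∞, 9], y ∈ [-1, ∞], the left side of the equation is at most 10, but the right side is 15 > 10. No integer solution exists.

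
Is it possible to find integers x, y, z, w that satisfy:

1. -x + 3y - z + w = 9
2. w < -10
Yes

Take x = 0, y = 7, z = 1, w = -11. Substituting into each constraint:
  (1) 0 + 3(7) + (-1) + (-11) = 9 ✓
  (2) -11 < -10 ✓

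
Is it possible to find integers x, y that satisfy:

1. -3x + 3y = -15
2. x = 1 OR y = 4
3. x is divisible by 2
No

The full constraint system is jointly infeasible over the integers. Each constraint and what it forces:

  - -3x + 3y = -15: is a linear equation tying the variables together
  - x = 1 OR y = 4: forces a choice: either x = 1 or y = 4
  - x is divisible by 2: restricts x to multiples of 2

Split on the disjunction (x = 1 OR y = 4):
  • If x = 1: this contradicts the divisibility constraint — 1 is not a multiple of 2.
  • If y = 4: with y = 4, writing x = 2x', every remaining term of the linear equation is divisible by 6, so the left side is ≡ 0 (mod 6); but the right side -27 ≡ 3 (mod 6). No integers can satisfy it.
Both branches are infeasible, so the system has no integer solution.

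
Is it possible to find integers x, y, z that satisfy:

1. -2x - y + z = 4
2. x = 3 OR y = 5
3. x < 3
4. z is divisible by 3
Yes

Take x = -6, y = 5, z = -3. Substituting into each constraint:
  (1) -2(-6) + (-5) + (-3) = 4 ✓
  (2) y = 5, target 5 ✓ (second branch holds)
  (3) -6 < 3 ✓
  (4) -3 = 3 × -1, remainder 0 ✓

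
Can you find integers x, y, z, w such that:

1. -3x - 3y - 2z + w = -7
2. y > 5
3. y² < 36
No

A contradictory subset is {y > 5, y² < 36}. No integer assignment can satisfy these jointly:

  - y > 5: bounds one variable relative to a constant
  - y² < 36: restricts y to |y| ≤ 5

Direct contradiction: the bounds on y require y ≥ 6 and y ≤ 5 simultaneously, which is empty.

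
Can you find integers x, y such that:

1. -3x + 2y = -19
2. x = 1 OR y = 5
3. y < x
Yes

Take x = 1, y = -8. Substituting into each constraint:
  (1) -3(1) + 2(-8) = -19 ✓
  (2) x = 1, target 1 ✓ (first branch holds)
  (3) -8 < 1 ✓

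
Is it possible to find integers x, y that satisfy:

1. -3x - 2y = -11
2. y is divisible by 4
Yes

Take x = 1, y = 4. Substituting into each constraint:
  (1) -3(1) - 2(4) = -11 ✓
  (2) 4 = 4 × 1, remainder 0 ✓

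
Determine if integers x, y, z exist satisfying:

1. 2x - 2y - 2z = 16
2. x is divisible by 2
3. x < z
Yes

Take x = 0, y = -9, z = 1. Substituting into each constraint:
  (1) 2(0) - 2(-9) - 2(1) = 16 ✓
  (2) 0 = 2 × 0, remainder 0 ✓
  (3) 0 < 1 ✓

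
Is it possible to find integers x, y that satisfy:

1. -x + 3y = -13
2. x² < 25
Yes

Take x = -2, y = -5. Substituting into each constraint:
  (1) 2 + 3(-5) = -13 ✓
  (2) x² = (-2)² = 4, and 4 < 25 ✓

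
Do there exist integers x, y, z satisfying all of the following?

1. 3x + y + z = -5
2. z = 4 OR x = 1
Yes

Take x = 0, y = -9, z = 4. Substituting into each constraint:
  (1) 3(0) + (-9) + 4 = -5 ✓
  (2) z = 4, target 4 ✓ (first branch holds)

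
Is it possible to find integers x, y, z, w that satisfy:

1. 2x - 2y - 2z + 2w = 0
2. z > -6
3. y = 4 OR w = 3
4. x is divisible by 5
Yes

Take x = 0, y = 3, z = 0, w = 3. Substituting into each constraint:
  (1) 2(0) - 2(3) - 2(0) + 2(3) = 0 ✓
  (2) 0 > -6 ✓
  (3) w = 3, target 3 ✓ (second branch holds)
  (4) 0 = 5 × 0, remainder 0 ✓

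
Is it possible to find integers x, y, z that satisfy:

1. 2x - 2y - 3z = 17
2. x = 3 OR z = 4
Yes

Take x = 3, y = -13, z = 5. Substituting into each constraint:
  (1) 2(3) - 2(-13) - 3(5) = 17 ✓
  (2) x = 3, target 3 ✓ (first branch holds)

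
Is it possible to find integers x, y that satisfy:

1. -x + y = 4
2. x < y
Yes

Take x = -4, y = 0. Substituting into each constraint:
  (1) 4 + 0 = 4 ✓
  (2) -4 < 0 ✓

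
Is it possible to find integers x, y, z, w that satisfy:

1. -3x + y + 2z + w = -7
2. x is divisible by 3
Yes

Take x = 0, y = -7, z = 0, w = 0. Substituting into each constraint:
  (1) -3(0) + (-7) + 2(0) + 0 = -7 ✓
  (2) 0 = 3 × 0, remainder 0 ✓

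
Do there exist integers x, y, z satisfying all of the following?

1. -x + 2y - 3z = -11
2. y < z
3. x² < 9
Yes

Take x = 0, y = 8, z = 9. Substituting into each constraint:
  (1) 0 + 2(8) - 3(9) = -11 ✓
  (2) 8 < 9 ✓
  (3) x² = (0)² = 0, and 0 < 9 ✓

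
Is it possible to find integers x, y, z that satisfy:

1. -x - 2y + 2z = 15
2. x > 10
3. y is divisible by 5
Yes

Take x = 11, y = 0, z = 13. Substituting into each constraint:
  (1) (-11) - 2(0) + 2(13) = 15 ✓
  (2) 11 > 10 ✓
  (3) 0 = 5 × 0, remainder 0 ✓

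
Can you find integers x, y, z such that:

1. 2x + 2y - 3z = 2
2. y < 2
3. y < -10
Yes

Take x = 12, y = -11, z = 0. Substituting into each constraint:
  (1) 2(12) + 2(-11) - 3(0) = 2 ✓
  (2) -11 < 2 ✓
  (3) -11 < -10 ✓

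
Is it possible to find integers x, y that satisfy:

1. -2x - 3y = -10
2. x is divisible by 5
Yes

Take x = -10, y = 10. Substituting into each constraint:
  (1) -2(-10) - 3(10) = -10 ✓
  (2) -10 = 5 × -2, remainder 0 ✓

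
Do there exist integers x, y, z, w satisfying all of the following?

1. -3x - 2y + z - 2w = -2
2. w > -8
Yes

Take x = 0, y = 1, z = 0, w = 0. Substituting into each constraint:
  (1) -3(0) - 2(1) + 0 - 2(0) = -2 ✓
  (2) 0 > -8 ✓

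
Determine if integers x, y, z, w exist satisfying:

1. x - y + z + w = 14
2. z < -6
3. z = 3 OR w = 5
Yes

Take x = 0, y = -16, z = -7, w = 5. Substituting into each constraint:
  (1) 0 + 16 + (-7) + 5 = 14 ✓
  (2) -7 < -6 ✓
  (3) w = 5, target 5 ✓ (second branch holds)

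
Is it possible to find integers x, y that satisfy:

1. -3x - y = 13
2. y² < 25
Yes

Take x = -4, y = -1. Substituting into each constraint:
  (1) -3(-4) + 1 = 13 ✓
  (2) y² = (-1)² = 1, and 1 < 25 ✓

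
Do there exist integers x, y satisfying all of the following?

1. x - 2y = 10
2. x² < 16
Yes

Take x = 0, y = -5. Substituting into each constraint:
  (1) 0 - 2(-5) = 10 ✓
  (2) x² = (0)² = 0, and 0 < 16 ✓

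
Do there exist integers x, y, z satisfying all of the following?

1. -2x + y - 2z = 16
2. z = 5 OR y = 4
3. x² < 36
Yes

Take x = -1, y = 24, z = 5. Substituting into each constraint:
  (1) -2(-1) + 24 - 2(5) = 16 ✓
  (2) z = 5, target 5 ✓ (first branch holds)
  (3) x² = (-1)² = 1, and 1 < 36 ✓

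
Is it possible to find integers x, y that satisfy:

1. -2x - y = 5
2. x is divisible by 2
Yes

Take x = 0, y = -5. Substituting into each constraint:
  (1) -2(0) + 5 = 5 ✓
  (2) 0 = 2 × 0, remainder 0 ✓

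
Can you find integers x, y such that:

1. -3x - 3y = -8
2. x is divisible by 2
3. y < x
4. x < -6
No

Even the single constraint (-3x - 3y = -8) is infeasible over the integers.

  - -3x - 3y = -8: every term on the left is divisible by 3, so the LHS ≡ 0 (mod 3), but the RHS -8 is not — no integer solution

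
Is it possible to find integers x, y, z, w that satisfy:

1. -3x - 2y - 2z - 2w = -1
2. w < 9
Yes

Take x = -1, y = 2, z = 0, w = 0. Substituting into each constraint:
  (1) -3(-1) - 2(2) - 2(0) - 2(0) = -1 ✓
  (2) 0 < 9 ✓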